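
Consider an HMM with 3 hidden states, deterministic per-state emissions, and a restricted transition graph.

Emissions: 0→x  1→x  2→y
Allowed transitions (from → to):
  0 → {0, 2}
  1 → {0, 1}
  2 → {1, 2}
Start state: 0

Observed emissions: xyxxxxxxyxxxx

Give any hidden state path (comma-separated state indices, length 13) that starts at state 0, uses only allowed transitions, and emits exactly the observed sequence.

0,2,1,0,0,0,0,0,2,1,1,1,1

  t0 'x' -> {0,1}, take 0 (start)
  t1 'y' -> {2}, take 2 (0->2 ok)
  t2 'x' -> {0,1}, take 1 (2->1 ok)
  t3 'x' -> {0,1}, take 0 (1->0 ok)
  t4 'x' -> {0,1}, take 0 (0->0 ok)
  t5 'x' -> {0,1}, take 0 (0->0 ok)
  t6 'x' -> {0,1}, take 0 (0->0 ok)
  t7 'x' -> {0,1}, take 0 (0->0 ok)
  t8 'y' -> {2}, take 2 (0->2 ok)
  t9 'x' -> {0,1}, take 1 (2->1 ok)
  t10 'x' -> {0,1}, take 1 (1->1 ok)
  t11 'x' -> {0,1}, take 1 (1->1 ok)
  t12 'x' -> {0,1}, take 1 (1->1 ok)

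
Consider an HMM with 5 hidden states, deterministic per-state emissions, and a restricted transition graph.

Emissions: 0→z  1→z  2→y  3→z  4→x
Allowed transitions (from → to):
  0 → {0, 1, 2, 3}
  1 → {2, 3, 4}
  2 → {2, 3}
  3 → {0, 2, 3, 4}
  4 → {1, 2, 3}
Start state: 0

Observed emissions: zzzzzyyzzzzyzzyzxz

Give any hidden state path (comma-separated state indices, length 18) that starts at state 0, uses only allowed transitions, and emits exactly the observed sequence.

  [0] z  {0,1,3}  => 0  start
  [1] z  {0,1,3}  => 3  0->3 ok
  [2] z  {0,1,3}  => 0  3->0 ok
  [3] z  {0,1,3}  => 3  0->3 ok
  [4] z  {0,1,3}  => 3  3->3 ok
  [5] y  {2}  => 2  3->2 ok
  [6] y  {2}  => 2  2->2 ok
  [7] z  {0,1,3}  => 3  2->3 ok
  [8] z  {0,1,3}  => 3  3->3 ok
  [9] z  {0,1,3}  => 0  3->0 ok
  [10] z  {0,1,3}  => 1  0->1 ok
  [11] y  {2}  => 2  1->2 ok
  [12] z  {0,1,3}  => 3  2->3 ok
  [13] z  {0,1,3}  => 3  3->3 ok
  [14] y  {2}  => 2  3->2 ok
  [15] z  {0,1,3}  => 3  2->3 ok
  [16] x  {4}  => 4  3->4 ok
  [17] z  {0,1,3}  => 1  4->1 ok

0,3,0,3,3,2,2,3,3,0,1,2,3,3,2,3,4,1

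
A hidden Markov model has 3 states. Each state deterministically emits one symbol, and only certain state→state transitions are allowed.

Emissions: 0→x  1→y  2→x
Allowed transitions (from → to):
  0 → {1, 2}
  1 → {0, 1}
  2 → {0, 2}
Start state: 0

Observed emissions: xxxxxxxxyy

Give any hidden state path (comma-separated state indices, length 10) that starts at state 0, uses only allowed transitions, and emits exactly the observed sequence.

  [0] x  {0,2}  => 0  start
  [1] x  {0,2}  => 2  0->2 ok
  [2] x  {0,2}  => 0  2->0 ok
  [3] x  {0,2}  => 2  0->2 ok
  [4] x  {0,2}  => 0  2->0 ok
  [5] x  {0,2}  => 2  0->2 ok
  [6] x  {0,2}  => 2  2->2 ok
  [7] x  {0,2}  => 0  2->0 ok
  [8] y  {1}  => 1  0->1 ok
  [9] y  {1}  => 1  1->1 ok

0,2,0,2,0,2,2,0,1,1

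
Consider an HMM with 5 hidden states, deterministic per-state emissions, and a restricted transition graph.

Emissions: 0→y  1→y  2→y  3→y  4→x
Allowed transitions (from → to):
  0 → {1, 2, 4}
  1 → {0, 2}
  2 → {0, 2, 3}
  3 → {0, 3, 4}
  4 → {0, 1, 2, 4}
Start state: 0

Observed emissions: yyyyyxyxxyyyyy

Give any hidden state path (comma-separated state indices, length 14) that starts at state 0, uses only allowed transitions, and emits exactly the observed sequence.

  0: obs=y cand={0,1,2,3} pick 0 [start]
  1: obs=y cand={0,1,2,3} pick 1 [0->1 ok]
  2: obs=y cand={0,1,2,3} pick 0 [1->0 ok]
  3: obs=y cand={0,1,2,3} pick 2 [0->2 ok]
  4: obs=y cand={0,1,2,3} pick 3 [2->3 ok]
  5: obs=x cand={4} pick 4 [3->4 ok]
  6: obs=y cand={0,1,2,3} pick 0 [4->0 ok]
  7: obs=x cand={4} pick 4 [0->4 ok]
  8: obs=x cand={4} pick 4 [4->4 ok]
  9: obs=y cand={0,1,2,3} pick 2 [4->2 ok]
  10: obs=y cand={0,1,2,3} pick 0 [2->0 ok]
  11: obs=y cand={0,1,2,3} pick 2 [0->2 ok]
  12: obs=y cand={0,1,2,3} pick 2 [2->2 ok]
  13: obs=y cand={0,1,2,3} pick 3 [2->3 ok]

0,1,0,2,3,4,0,4,4,2,0,2,2,3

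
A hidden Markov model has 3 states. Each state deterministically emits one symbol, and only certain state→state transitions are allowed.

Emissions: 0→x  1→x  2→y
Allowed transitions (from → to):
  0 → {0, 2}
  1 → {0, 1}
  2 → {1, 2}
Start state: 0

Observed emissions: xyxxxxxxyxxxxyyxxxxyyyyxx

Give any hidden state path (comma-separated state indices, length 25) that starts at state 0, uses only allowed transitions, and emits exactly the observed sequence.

  t0 'x' -> {0,1}, take 0 (start)
  t1 'y' -> {2}, take 2 (0->2 ok)
  t2 'x' -> {0,1}, take 1 (2->1 ok)
  t3 'x' -> {0,1}, take 1 (1->1 ok)
  t4 'x' -> {0,1}, take 1 (1->1 ok)
  t5 'x' -> {0,1}, take 0 (1->0 ok)
  t6 'x' -> {0,1}, take 0 (0->0 ok)
  t7 'x' -> {0,1}, take 0 (0->0 ok)
  t8 'y' -> {2}, take 2 (0->2 ok)
  t9 'x' -> {0,1}, take 1 (2->1 ok)
  t10 'x' -> {0,1}, take 1 (1->1 ok)
  t11 'x' -> {0,1}, take 0 (1->0 ok)
  t12 'x' -> {0,1}, take 0 (0->0 ok)
  t13 'y' -> {2}, take 2 (0->2 ok)
  t14 'y' -> {2}, take 2 (2->2 ok)
  t15 'x' -> {0,1}, take 1 (2->1 ok)
  t16 'x' -> {0,1}, take 1 (1->1 ok)
  t17 'x' -> {0,1}, take 0 (1->0 ok)
  t18 'x' -> {0,1}, take 0 (0->0 ok)
  t19 'y' -> {2}, take 2 (0->2 ok)
  t20 'y' -> {2}, take 2 (2->2 ok)
  t21 'y' -> {2}, take 2 (2->2 ok)
  t22 'y' -> {2}, take 2 (2->2 ok)
  t23 'x' -> {0,1}, take 1 (2->1 ok)
  t24 'x' -> {0,1}, take 0 (1->0 ok)

0,2,1,1,1,0,0,0,2,1,1,0,0,2,2,1,1,0,0,2,2,2,2,1,0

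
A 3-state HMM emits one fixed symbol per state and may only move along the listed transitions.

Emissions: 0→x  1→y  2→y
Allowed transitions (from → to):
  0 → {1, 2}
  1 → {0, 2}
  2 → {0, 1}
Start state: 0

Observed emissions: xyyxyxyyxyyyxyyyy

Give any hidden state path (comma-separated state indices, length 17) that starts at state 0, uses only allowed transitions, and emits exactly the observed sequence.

0,2,1,0,1,0,2,1,0,1,2,1,0,2,1,2,1

  t0 'x' -> {0}, take 0 (start)
  t1 'y' -> {1,2}, take 2 (0->2 ok)
  t2 'y' -> {1,2}, take 1 (2->1 ok)
  t3 'x' -> {0}, take 0 (1->0 ok)
  t4 'y' -> {1,2}, take 1 (0->1 ok)
  t5 'x' -> {0}, take 0 (1->0 ok)
  t6 'y' -> {1,2}, take 2 (0->2 ok)
  t7 'y' -> {1,2}, take 1 (2->1 ok)
  t8 'x' -> {0}, take 0 (1->0 ok)
  t9 'y' -> {1,2}, take 1 (0->1 ok)
  t10 'y' -> {1,2}, take 2 (1->2 ok)
  t11 'y' -> {1,2}, take 1 (2->1 ok)
  t12 'x' -> {0}, take 0 (1->0 ok)
  t13 'y' -> {1,2}, take 2 (0->2 ok)
  t14 'y' -> {1,2}, take 1 (2->1 ok)
  t15 'y' -> {1,2}, take 2 (1->2 ok)
  t16 'y' -> {1,2}, take 1 (2->1 ok)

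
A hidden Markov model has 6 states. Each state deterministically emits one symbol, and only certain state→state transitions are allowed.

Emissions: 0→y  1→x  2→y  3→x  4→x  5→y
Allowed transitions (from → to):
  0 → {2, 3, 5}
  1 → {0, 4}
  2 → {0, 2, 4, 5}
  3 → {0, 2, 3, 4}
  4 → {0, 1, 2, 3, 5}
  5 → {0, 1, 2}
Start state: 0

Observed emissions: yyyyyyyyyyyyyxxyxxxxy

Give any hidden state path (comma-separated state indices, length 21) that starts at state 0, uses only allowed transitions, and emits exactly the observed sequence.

  pos 0: y in {0,2,5}, choose 0; start
  pos 1: y in {0,2,5}, choose 2; 0->2 ok
  pos 2: y in {0,2,5}, choose 0; 2->0 ok
  pos 3: y in {0,2,5}, choose 5; 0->5 ok
  pos 4: y in {0,2,5}, choose 2; 5->2 ok
  pos 5: y in {0,2,5}, choose 5; 2->5 ok
  pos 6: y in {0,2,5}, choose 0; 5->0 ok
  pos 7: y in {0,2,5}, choose 5; 0->5 ok
  pos 8: y in {0,2,5}, choose 0; 5->0 ok
  pos 9: y in {0,2,5}, choose 2; 0->2 ok
  pos 10: y in {0,2,5}, choose 2; 2->2 ok
  pos 11: y in {0,2,5}, choose 5; 2->5 ok
  pos 12: y in {0,2,5}, choose 0; 5->0 ok
  pos 13: x in {1,3,4}, choose 3; 0->3 ok
  pos 14: x in {1,3,4}, choose 3; 3->3 ok
  pos 15: y in {0,2,5}, choose 0; 3->0 ok
  pos 16: x in {1,3,4}, choose 3; 0->3 ok
  pos 17: x in {1,3,4}, choose 3; 3->3 ok
  pos 18: x in {1,3,4}, choose 3; 3->3 ok
  pos 19: x in {1,3,4}, choose 4; 3->4 ok
  pos 20: y in {0,2,5}, choose 0; 4->0 ok

0,2,0,5,2,5,0,5,0,2,2,5,0,3,3,0,3,3,3,4,0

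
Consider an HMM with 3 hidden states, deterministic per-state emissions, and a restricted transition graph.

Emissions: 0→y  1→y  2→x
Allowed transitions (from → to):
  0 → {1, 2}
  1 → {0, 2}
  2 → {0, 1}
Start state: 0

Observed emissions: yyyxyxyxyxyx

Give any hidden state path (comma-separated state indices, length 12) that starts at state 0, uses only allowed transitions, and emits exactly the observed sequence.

0,1,0,2,0,2,1,2,1,2,1,2

  0: obs=y cand={0,1} pick 0 [start]
  1: obs=y cand={0,1} pick 1 [0->1 ok]
  2: obs=y cand={0,1} pick 0 [1->0 ok]
  3: obs=x cand={2} pick 2 [0->2 ok]
  4: obs=y cand={0,1} pick 0 [2->0 ok]
  5: obs=x cand={2} pick 2 [0->2 ok]
  6: obs=y cand={0,1} pick 1 [2->1 ok]
  7: obs=x cand={2} pick 2 [1->2 ok]
  8: obs=y cand={0,1} pick 1 [2->1 ok]
  9: obs=x cand={2} pick 2 [1->2 ok]
  10: obs=y cand={0,1} pick 1 [2->1 ok]
  11: obs=x cand={2} pick 2 [1->2 ok]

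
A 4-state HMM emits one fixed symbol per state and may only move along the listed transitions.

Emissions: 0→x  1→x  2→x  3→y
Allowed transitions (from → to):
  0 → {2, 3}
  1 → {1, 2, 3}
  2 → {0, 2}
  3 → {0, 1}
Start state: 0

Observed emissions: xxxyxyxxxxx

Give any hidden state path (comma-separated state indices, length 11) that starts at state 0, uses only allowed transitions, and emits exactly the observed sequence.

  [0] x  {0,1,2}  => 0  start
  [1] x  {0,1,2}  => 2  0->2 ok
  [2] x  {0,1,2}  => 0  2->0 ok
  [3] y  {3}  => 3  0->3 ok
  [4] x  {0,1,2}  => 0  3->0 ok
  [5] y  {3}  => 3  0->3 ok
  [6] x  {0,1,2}  => 1  3->1 ok
  [7] x  {0,1,2}  => 2  1->2 ok
  [8] x  {0,1,2}  => 2  2->2 ok
  [9] x  {0,1,2}  => 0  2->0 ok
  [10] x  {0,1,2}  => 2  0->2 ok

0,2,0,3,0,3,1,2,2,0,2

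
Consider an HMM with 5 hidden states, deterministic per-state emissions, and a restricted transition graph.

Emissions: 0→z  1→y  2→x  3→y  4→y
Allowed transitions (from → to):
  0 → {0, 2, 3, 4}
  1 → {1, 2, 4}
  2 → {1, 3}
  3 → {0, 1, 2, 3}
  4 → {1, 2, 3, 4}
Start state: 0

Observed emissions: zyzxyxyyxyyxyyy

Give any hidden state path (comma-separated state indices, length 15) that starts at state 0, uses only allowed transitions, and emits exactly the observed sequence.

0,3,0,2,1,2,1,4,2,3,1,2,1,1,1

  0: obs=z cand={0} pick 0 [start]
  1: obs=y cand={1,3,4} pick 3 [0->3 ok]
  2: obs=z cand={0} pick 0 [3->0 ok]
  3: obs=x cand={2} pick 2 [0->2 ok]
  4: obs=y cand={1,3,4} pick 1 [2->1 ok]
  5: obs=x cand={2} pick 2 [1->2 ok]
  6: obs=y cand={1,3,4} pick 1 [2->1 ok]
  7: obs=y cand={1,3,4} pick 4 [1->4 ok]
  8: obs=x cand={2} pick 2 [4->2 ok]
  9: obs=y cand={1,3,4} pick 3 [2->3 ok]
  10: obs=y cand={1,3,4} pick 1 [3->1 ok]
  11: obs=x cand={2} pick 2 [1->2 ok]
  12: obs=y cand={1,3,4} pick 1 [2->1 ok]
  13: obs=y cand={1,3,4} pick 1 [1->1 ok]
  14: obs=y cand={1,3,4} pick 1 [1->1 ok]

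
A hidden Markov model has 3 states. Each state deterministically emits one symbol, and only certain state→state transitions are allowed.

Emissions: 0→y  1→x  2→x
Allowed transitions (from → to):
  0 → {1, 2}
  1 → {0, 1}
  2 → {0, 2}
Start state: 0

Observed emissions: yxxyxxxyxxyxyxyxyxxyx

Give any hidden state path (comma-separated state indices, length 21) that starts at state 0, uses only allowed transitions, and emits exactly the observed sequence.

0,2,2,0,1,1,1,0,2,2,0,2,0,1,0,1,0,2,2,0,2

  [0] y  {0}  => 0  start
  [1] x  {1,2}  => 2  0->2 ok
  [2] x  {1,2}  => 2  2->2 ok
  [3] y  {0}  => 0  2->0 ok
  [4] x  {1,2}  => 1  0->1 ok
  [5] x  {1,2}  => 1  1->1 ok
  [6] x  {1,2}  => 1  1->1 ok
  [7] y  {0}  => 0  1->0 ok
  [8] x  {1,2}  => 2  0->2 ok
  [9] x  {1,2}  => 2  2->2 ok
  [10] y  {0}  => 0  2->0 ok
  [11] x  {1,2}  => 2  0->2 ok
  [12] y  {0}  => 0  2->0 ok
  [13] x  {1,2}  => 1  0->1 ok
  [14] y  {0}  => 0  1->0 ok
  [15] x  {1,2}  => 1  0->1 ok
  [16] y  {0}  => 0  1->0 ok
  [17] x  {1,2}  => 2  0->2 ok
  [18] x  {1,2}  => 2  2->2 ok
  [19] y  {0}  => 0  2->0 ok
  [20] x  {1,2}  => 2  0->2 ok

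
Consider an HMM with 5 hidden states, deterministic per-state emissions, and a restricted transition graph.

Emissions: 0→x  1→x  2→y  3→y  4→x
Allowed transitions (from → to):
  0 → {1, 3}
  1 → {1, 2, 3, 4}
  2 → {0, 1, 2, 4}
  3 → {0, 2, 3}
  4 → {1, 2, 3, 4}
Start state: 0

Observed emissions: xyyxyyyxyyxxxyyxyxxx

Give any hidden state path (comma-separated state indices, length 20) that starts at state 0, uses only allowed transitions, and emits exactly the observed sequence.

  t0 'x' -> {0,1,4}, take 0 (start)
  t1 'y' -> {2,3}, take 3 (0->3 ok)
  t2 'y' -> {2,3}, take 2 (3->2 ok)
  t3 'x' -> {0,1,4}, take 4 (2->4 ok)
  t4 'y' -> {2,3}, take 3 (4->3 ok)
  t5 'y' -> {2,3}, take 3 (3->3 ok)
  t6 'y' -> {2,3}, take 2 (3->2 ok)
  t7 'x' -> {0,1,4}, take 4 (2->4 ok)
  t8 'y' -> {2,3}, take 2 (4->2 ok)
  t9 'y' -> {2,3}, take 2 (2->2 ok)
  t10 'x' -> {0,1,4}, take 1 (2->1 ok)
  t11 'x' -> {0,1,4}, take 1 (1->1 ok)
  t12 'x' -> {0,1,4}, take 4 (1->4 ok)
  t13 'y' -> {2,3}, take 2 (4->2 ok)
  t14 'y' -> {2,3}, take 2 (2->2 ok)
  t15 'x' -> {0,1,4}, take 0 (2->0 ok)
  t16 'y' -> {2,3}, take 3 (0->3 ok)
  t17 'x' -> {0,1,4}, take 0 (3->0 ok)
  t18 'x' -> {0,1,4}, take 1 (0->1 ok)
  t19 'x' -> {0,1,4}, take 4 (1->4 ok)

0,3,2,4,3,3,2,4,2,2,1,1,4,2,2,0,3,0,1,4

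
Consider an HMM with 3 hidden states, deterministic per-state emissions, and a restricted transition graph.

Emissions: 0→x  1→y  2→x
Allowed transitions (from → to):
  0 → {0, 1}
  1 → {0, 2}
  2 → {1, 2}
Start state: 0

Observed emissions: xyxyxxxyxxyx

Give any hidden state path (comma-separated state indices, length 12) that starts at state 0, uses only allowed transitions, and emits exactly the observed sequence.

0,1,2,1,0,0,0,1,2,2,1,2

  t0 'x' -> {0,2}, take 0 (start)
  t1 'y' -> {1}, take 1 (0->1 ok)
  t2 'x' -> {0,2}, take 2 (1->2 ok)
  t3 'y' -> {1}, take 1 (2->1 ok)
  t4 'x' -> {0,2}, take 0 (1->0 ok)
  t5 'x' -> {0,2}, take 0 (0->0 ok)
  t6 'x' -> {0,2}, take 0 (0->0 ok)
  t7 'y' -> {1}, take 1 (0->1 ok)
  t8 'x' -> {0,2}, take 2 (1->2 ok)
  t9 'x' -> {0,2}, take 2 (2->2 ok)
  t10 'y' -> {1}, take 1 (2->1 ok)
  t11 'x' -> {0,2}, take 2 (1->2 ok)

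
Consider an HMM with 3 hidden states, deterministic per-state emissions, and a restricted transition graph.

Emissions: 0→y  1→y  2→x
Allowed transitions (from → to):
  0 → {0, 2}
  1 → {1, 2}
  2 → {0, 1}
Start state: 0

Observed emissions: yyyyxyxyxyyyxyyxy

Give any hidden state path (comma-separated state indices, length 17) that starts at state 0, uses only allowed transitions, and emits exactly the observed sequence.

  pos 0: y in {0,1}, choose 0; start
  pos 1: y in {0,1}, choose 0; 0->0 ok
  pos 2: y in {0,1}, choose 0; 0->0 ok
  pos 3: y in {0,1}, choose 0; 0->0 ok
  pos 4: x in {2}, choose 2; 0->2 ok
  pos 5: y in {0,1}, choose 0; 2->0 ok
  pos 6: x in {2}, choose 2; 0->2 ok
  pos 7: y in {0,1}, choose 0; 2->0 ok
  pos 8: x in {2}, choose 2; 0->2 ok
  pos 9: y in {0,1}, choose 1; 2->1 ok
  pos 10: y in {0,1}, choose 1; 1->1 ok
  pos 11: y in {0,1}, choose 1; 1->1 ok
  pos 12: x in {2}, choose 2; 1->2 ok
  pos 13: y in {0,1}, choose 0; 2->0 ok
  pos 14: y in {0,1}, choose 0; 0->0 ok
  pos 15: x in {2}, choose 2; 0->2 ok
  pos 16: y in {0,1}, choose 1; 2->1 ok

0,0,0,0,2,0,2,0,2,1,1,1,2,0,0,2,1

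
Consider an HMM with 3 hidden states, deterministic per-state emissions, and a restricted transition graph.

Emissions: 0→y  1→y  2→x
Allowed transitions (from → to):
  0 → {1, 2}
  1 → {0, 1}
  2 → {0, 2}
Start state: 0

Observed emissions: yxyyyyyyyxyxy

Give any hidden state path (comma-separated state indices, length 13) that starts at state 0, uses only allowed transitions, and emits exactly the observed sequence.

  [0] y  {0,1}  => 0  start
  [1] x  {2}  => 2  0->2 ok
  [2] y  {0,1}  => 0  2->0 ok
  [3] y  {0,1}  => 1  0->1 ok
  [4] y  {0,1}  => 1  1->1 ok
  [5] y  {0,1}  => 1  1->1 ok
  [6] y  {0,1}  => 1  1->1 ok
  [7] y  {0,1}  => 1  1->1 ok
  [8] y  {0,1}  => 0  1->0 ok
  [9] x  {2}  => 2  0->2 ok
  [10] y  {0,1}  => 0  2->0 ok
  [11] x  {2}  => 2  0->2 ok
  [12] y  {0,1}  => 0  2->0 ok

0,2,0,1,1,1,1,1,0,2,0,2,0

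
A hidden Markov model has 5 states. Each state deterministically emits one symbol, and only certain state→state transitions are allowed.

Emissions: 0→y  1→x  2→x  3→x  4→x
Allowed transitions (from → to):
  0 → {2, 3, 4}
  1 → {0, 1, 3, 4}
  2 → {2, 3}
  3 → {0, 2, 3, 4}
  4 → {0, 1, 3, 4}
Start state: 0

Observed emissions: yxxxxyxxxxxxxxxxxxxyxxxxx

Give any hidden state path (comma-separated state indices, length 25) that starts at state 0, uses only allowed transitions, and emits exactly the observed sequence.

0,2,3,2,3,0,2,2,3,2,3,2,2,3,4,3,4,4,1,0,2,3,2,2,2

  0: obs=y cand={0} pick 0 [start]
  1: obs=x cand={1,2,3,4} pick 2 [0->2 ok]
  2: obs=x cand={1,2,3,4} pick 3 [2->3 ok]
  3: obs=x cand={1,2,3,4} pick 2 [3->2 ok]
  4: obs=x cand={1,2,3,4} pick 3 [2->3 ok]
  5: obs=y cand={0} pick 0 [3->0 ok]
  6: obs=x cand={1,2,3,4} pick 2 [0->2 ok]
  7: obs=x cand={1,2,3,4} pick 2 [2->2 ok]
  8: obs=x cand={1,2,3,4} pick 3 [2->3 ok]
  9: obs=x cand={1,2,3,4} pick 2 [3->2 ok]
  10: obs=x cand={1,2,3,4} pick 3 [2->3 ok]
  11: obs=x cand={1,2,3,4} pick 2 [3->2 ok]
  12: obs=x cand={1,2,3,4} pick 2 [2->2 ok]
  13: obs=x cand={1,2,3,4} pick 3 [2->3 ok]
  14: obs=x cand={1,2,3,4} pick 4 [3->4 ok]
  15: obs=x cand={1,2,3,4} pick 3 [4->3 ok]
  16: obs=x cand={1,2,3,4} pick 4 [3->4 ok]
  17: obs=x cand={1,2,3,4} pick 4 [4->4 ok]
  18: obs=x cand={1,2,3,4} pick 1 [4->1 ok]
  19: obs=y cand={0} pick 0 [1->0 ok]
  20: obs=x cand={1,2,3,4} pick 2 [0->2 ok]
  21: obs=x cand={1,2,3,4} pick 3 [2->3 ok]
  22: obs=x cand={1,2,3,4} pick 2 [3->2 ok]
  23: obs=x cand={1,2,3,4} pick 2 [2->2 ok]
  24: obs=x cand={1,2,3,4} pick 2 [2->2 ok]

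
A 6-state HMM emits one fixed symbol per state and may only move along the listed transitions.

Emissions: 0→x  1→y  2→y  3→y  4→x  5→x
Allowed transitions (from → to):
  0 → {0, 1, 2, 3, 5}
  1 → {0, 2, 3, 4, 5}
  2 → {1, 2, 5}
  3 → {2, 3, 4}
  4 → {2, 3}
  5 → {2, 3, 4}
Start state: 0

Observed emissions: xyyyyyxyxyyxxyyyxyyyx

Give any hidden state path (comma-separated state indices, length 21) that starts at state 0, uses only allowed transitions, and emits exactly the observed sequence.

0,3,3,2,2,1,4,3,4,3,2,5,4,2,1,3,4,3,2,2,5

  [0] x  {0,4,5}  => 0  start
  [1] y  {1,2,3}  => 3  0->3 ok
  [2] y  {1,2,3}  => 3  3->3 ok
  [3] y  {1,2,3}  => 2  3->2 ok
  [4] y  {1,2,3}  => 2  2->2 ok
  [5] y  {1,2,3}  => 1  2->1 ok
  [6] x  {0,4,5}  => 4  1->4 ok
  [7] y  {1,2,3}  => 3  4->3 ok
  [8] x  {0,4,5}  => 4  3->4 ok
  [9] y  {1,2,3}  => 3  4->3 ok
  [10] y  {1,2,3}  => 2  3->2 ok
  [11] x  {0,4,5}  => 5  2->5 ok
  [12] x  {0,4,5}  => 4  5->4 ok
  [13] y  {1,2,3}  => 2  4->2 ok
  [14] y  {1,2,3}  => 1  2->1 ok
  [15] y  {1,2,3}  => 3  1->3 ok
  [16] x  {0,4,5}  => 4  3->4 ok
  [17] y  {1,2,3}  => 3  4->3 ok
  [18] y  {1,2,3}  => 2  3->2 ok
  [19] y  {1,2,3}  => 2  2->2 ok
  [20] x  {0,4,5}  => 5  2->5 ok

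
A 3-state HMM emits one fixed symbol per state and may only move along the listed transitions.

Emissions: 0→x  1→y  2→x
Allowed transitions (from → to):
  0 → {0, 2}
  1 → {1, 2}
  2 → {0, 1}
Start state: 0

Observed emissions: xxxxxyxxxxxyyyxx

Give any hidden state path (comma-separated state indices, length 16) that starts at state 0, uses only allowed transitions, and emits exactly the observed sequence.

0,0,0,0,2,1,2,0,2,0,2,1,1,1,2,0

  pos 0: x in {0,2}, choose 0; start
  pos 1: x in {0,2}, choose 0; 0->0 ok
  pos 2: x in {0,2}, choose 0; 0->0 ok
  pos 3: x in {0,2}, choose 0; 0->0 ok
  pos 4: x in {0,2}, choose 2; 0->2 ok
  pos 5: y in {1}, choose 1; 2->1 ok
  pos 6: x in {0,2}, choose 2; 1->2 ok
  pos 7: x in {0,2}, choose 0; 2->0 ok
  pos 8: x in {0,2}, choose 2; 0->2 ok
  pos 9: x in {0,2}, choose 0; 2->0 ok
  pos 10: x in {0,2}, choose 2; 0->2 ok
  pos 11: y in {1}, choose 1; 2->1 ok
  pos 12: y in {1}, choose 1; 1->1 ok
  pos 13: y in {1}, choose 1; 1->1 ok
  pos 14: x in {0,2}, choose 2; 1->2 ok
  pos 15: x in {0,2}, choose 0; 2->0 ok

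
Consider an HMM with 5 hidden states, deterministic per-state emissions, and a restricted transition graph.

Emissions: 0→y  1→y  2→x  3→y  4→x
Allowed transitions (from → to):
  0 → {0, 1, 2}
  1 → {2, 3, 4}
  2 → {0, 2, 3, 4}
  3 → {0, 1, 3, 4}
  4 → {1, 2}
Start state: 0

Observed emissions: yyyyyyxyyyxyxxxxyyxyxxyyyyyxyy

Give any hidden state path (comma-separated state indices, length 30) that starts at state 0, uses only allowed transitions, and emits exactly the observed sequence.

0,0,1,3,0,0,2,3,3,1,2,3,4,2,2,4,1,3,4,1,4,2,0,1,3,0,1,2,0,1

  0: obs=y cand={0,1,3} pick 0 [start]
  1: obs=y cand={0,1,3} pick 0 [0->0 ok]
  2: obs=y cand={0,1,3} pick 1 [0->1 ok]
  3: obs=y cand={0,1,3} pick 3 [1->3 ok]
  4: obs=y cand={0,1,3} pick 0 [3->0 ok]
  5: obs=y cand={0,1,3} pick 0 [0->0 ok]
  6: obs=x cand={2,4} pick 2 [0->2 ok]
  7: obs=y cand={0,1,3} pick 3 [2->3 ok]
  8: obs=y cand={0,1,3} pick 3 [3->3 ok]
  9: obs=y cand={0,1,3} pick 1 [3->1 ok]
  10: obs=x cand={2,4} pick 2 [1->2 ok]
  11: obs=y cand={0,1,3} pick 3 [2->3 ok]
  12: obs=x cand={2,4} pick 4 [3->4 ok]
  13: obs=x cand={2,4} pick 2 [4->2 ok]
  14: obs=x cand={2,4} pick 2 [2->2 ok]
  15: obs=x cand={2,4} pick 4 [2->4 ok]
  16: obs=y cand={0,1,3} pick 1 [4->1 ok]
  17: obs=y cand={0,1,3} pick 3 [1->3 ok]
  18: obs=x cand={2,4} pick 4 [3->4 ok]
  19: obs=y cand={0,1,3} pick 1 [4->1 ok]
  20: obs=x cand={2,4} pick 4 [1->4 ok]
  21: obs=x cand={2,4} pick 2 [4->2 ok]
  22: obs=y cand={0,1,3} pick 0 [2->0 ok]
  23: obs=y cand={0,1,3} pick 1 [0->1 ok]
  24: obs=y cand={0,1,3} pick 3 [1->3 ok]
  25: obs=y cand={0,1,3} pick 0 [3->0 ok]
  26: obs=y cand={0,1,3} pick 1 [0->1 ok]
  27: obs=x cand={2,4} pick 2 [1->2 ok]
  28: obs=y cand={0,1,3} pick 0 [2->0 ok]
  29: obs=y cand={0,1,3} pick 1 [0->1 ok]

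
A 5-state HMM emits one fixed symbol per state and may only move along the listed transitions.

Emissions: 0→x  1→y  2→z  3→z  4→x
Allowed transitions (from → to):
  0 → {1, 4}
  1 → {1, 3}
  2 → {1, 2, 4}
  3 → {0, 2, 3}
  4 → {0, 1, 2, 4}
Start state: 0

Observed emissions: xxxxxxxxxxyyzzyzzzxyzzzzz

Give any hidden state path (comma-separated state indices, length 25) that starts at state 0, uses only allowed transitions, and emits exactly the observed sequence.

0,4,0,4,0,4,4,4,4,0,1,1,3,2,1,3,3,3,0,1,3,2,2,2,2

  [0] x  {0,4}  => 0  start
  [1] x  {0,4}  => 4  0->4 ok
  [2] x  {0,4}  => 0  4->0 ok
  [3] x  {0,4}  => 4  0->4 ok
  [4] x  {0,4}  => 0  4->0 ok
  [5] x  {0,4}  => 4  0->4 ok
  [6] x  {0,4}  => 4  4->4 ok
  [7] x  {0,4}  => 4  4->4 ok
  [8] x  {0,4}  => 4  4->4 ok
  [9] x  {0,4}  => 0  4->0 ok
  [10] y  {1}  => 1  0->1 ok
  [11] y  {1}  => 1  1->1 ok
  [12] z  {2,3}  => 3  1->3 ok
  [13] z  {2,3}  => 2  3->2 ok
  [14] y  {1}  => 1  2->1 ok
  [15] z  {2,3}  => 3  1->3 ok
  [16] z  {2,3}  => 3  3->3 ok
  [17] z  {2,3}  => 3  3->3 ok
  [18] x  {0,4}  => 0  3->0 ok
  [19] y  {1}  => 1  0->1 ok
  [20] z  {2,3}  => 3  1->3 ok
  [21] z  {2,3}  => 2  3->2 ok
  [22] z  {2,3}  => 2  2->2 ok
  [23] z  {2,3}  => 2  2->2 ok
  [24] z  {2,3}  => 2  2->2 ok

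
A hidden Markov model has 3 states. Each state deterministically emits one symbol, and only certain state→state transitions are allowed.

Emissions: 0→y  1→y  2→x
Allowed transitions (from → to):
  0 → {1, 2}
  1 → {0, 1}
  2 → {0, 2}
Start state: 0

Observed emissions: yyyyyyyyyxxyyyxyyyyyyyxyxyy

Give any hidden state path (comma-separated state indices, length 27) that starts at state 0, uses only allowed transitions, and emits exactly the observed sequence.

0,1,1,1,1,1,0,1,0,2,2,0,1,0,2,0,1,0,1,1,1,0,2,0,2,0,1

  [0] y  {0,1}  => 0  start
  [1] y  {0,1}  => 1  0->1 ok
  [2] y  {0,1}  => 1  1->1 ok
  [3] y  {0,1}  => 1  1->1 ok
  [4] y  {0,1}  => 1  1->1 ok
  [5] y  {0,1}  => 1  1->1 ok
  [6] y  {0,1}  => 0  1->0 ok
  [7] y  {0,1}  => 1  0->1 ok
  [8] y  {0,1}  => 0  1->0 ok
  [9] x  {2}  => 2  0->2 ok
  [10] x  {2}  => 2  2->2 ok
  [11] y  {0,1}  => 0  2->0 ok
  [12] y  {0,1}  => 1  0->1 ok
  [13] y  {0,1}  => 0  1->0 ok
  [14] x  {2}  => 2  0->2 ok
  [15] y  {0,1}  => 0  2->0 ok
  [16] y  {0,1}  => 1  0->1 ok
  [17] y  {0,1}  => 0  1->0 ok
  [18] y  {0,1}  => 1  0->1 ok
  [19] y  {0,1}  => 1  1->1 ok
  [20] y  {0,1}  => 1  1->1 ok
  [21] y  {0,1}  => 0  1->0 ok
  [22] x  {2}  => 2  0->2 ok
  [23] y  {0,1}  => 0  2->0 ok
  [24] x  {2}  => 2  0->2 ok
  [25] y  {0,1}  => 0  2->0 ok
  [26] y  {0,1}  => 1  0->1 ok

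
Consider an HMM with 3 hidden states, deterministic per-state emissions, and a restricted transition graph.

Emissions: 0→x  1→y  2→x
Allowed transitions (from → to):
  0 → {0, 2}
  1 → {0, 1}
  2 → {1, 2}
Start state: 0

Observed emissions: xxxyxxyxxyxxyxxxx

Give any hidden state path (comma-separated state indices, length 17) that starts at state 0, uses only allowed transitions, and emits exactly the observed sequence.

0,2,2,1,0,2,1,0,2,1,0,2,1,0,2,2,2

  0: obs=x cand={0,2} pick 0 [start]
  1: obs=x cand={0,2} pick 2 [0->2 ok]
  2: obs=x cand={0,2} pick 2 [2->2 ok]
  3: obs=y cand={1} pick 1 [2->1 ok]
  4: obs=x cand={0,2} pick 0 [1->0 ok]
  5: obs=x cand={0,2} pick 2 [0->2 ok]
  6: obs=y cand={1} pick 1 [2->1 ok]
  7: obs=x cand={0,2} pick 0 [1->0 ok]
  8: obs=x cand={0,2} pick 2 [0->2 ok]
  9: obs=y cand={1} pick 1 [2->1 ok]
  10: obs=x cand={0,2} pick 0 [1->0 ok]
  11: obs=x cand={0,2} pick 2 [0->2 ok]
  12: obs=y cand={1} pick 1 [2->1 ok]
  13: obs=x cand={0,2} pick 0 [1->0 ok]
  14: obs=x cand={0,2} pick 2 [0->2 ok]
  15: obs=x cand={0,2} pick 2 [2->2 ok]
  16: obs=x cand={0,2} pick 2 [2->2 ok]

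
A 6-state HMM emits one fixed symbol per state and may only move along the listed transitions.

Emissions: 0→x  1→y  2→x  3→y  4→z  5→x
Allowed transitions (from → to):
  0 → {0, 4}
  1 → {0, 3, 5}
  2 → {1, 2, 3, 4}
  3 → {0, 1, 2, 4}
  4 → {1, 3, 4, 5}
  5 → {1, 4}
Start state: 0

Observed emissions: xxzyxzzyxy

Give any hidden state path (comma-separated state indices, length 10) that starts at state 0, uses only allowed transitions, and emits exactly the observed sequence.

  0: obs=x cand={0,2,5} pick 0 [start]
  1: obs=x cand={0,2,5} pick 0 [0->0 ok]
  2: obs=z cand={4} pick 4 [0->4 ok]
  3: obs=y cand={1,3} pick 1 [4->1 ok]
  4: obs=x cand={0,2,5} pick 0 [1->0 ok]
  5: obs=z cand={4} pick 4 [0->4 ok]
  6: obs=z cand={4} pick 4 [4->4 ok]
  7: obs=y cand={1,3} pick 3 [4->3 ok]
  8: obs=x cand={0,2,5} pick 2 [3->2 ok]
  9: obs=y cand={1,3} pick 1 [2->1 ok]

0,0,4,1,0,4,4,3,2,1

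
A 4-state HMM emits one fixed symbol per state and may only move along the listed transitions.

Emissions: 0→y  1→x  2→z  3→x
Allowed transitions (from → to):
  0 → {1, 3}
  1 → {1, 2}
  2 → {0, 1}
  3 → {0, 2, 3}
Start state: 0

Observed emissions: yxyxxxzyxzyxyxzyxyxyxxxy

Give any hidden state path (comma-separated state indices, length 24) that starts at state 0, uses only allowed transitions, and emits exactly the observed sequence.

0,3,0,1,1,1,2,0,1,2,0,3,0,1,2,0,3,0,3,0,3,3,3,0

  0: obs=y cand={0} pick 0 [start]
  1: obs=x cand={1,3} pick 3 [0->3 ok]
  2: obs=y cand={0} pick 0 [3->0 ok]
  3: obs=x cand={1,3} pick 1 [0->1 ok]
  4: obs=x cand={1,3} pick 1 [1->1 ok]
  5: obs=x cand={1,3} pick 1 [1->1 ok]
  6: obs=z cand={2} pick 2 [1->2 ok]
  7: obs=y cand={0} pick 0 [2->0 ok]
  8: obs=x cand={1,3} pick 1 [0->1 ok]
  9: obs=z cand={2} pick 2 [1->2 ok]
  10: obs=y cand={0} pick 0 [2->0 ok]
  11: obs=x cand={1,3} pick 3 [0->3 ok]
  12: obs=y cand={0} pick 0 [3->0 ok]
  13: obs=x cand={1,3} pick 1 [0->1 ok]
  14: obs=z cand={2} pick 2 [1->2 ok]
  15: obs=y cand={0} pick 0 [2->0 ok]
  16: obs=x cand={1,3} pick 3 [0->3 ok]
  17: obs=y cand={0} pick 0 [3->0 ok]
  18: obs=x cand={1,3} pick 3 [0->3 ok]
  19: obs=y cand={0} pick 0 [3->0 ok]
  20: obs=x cand={1,3} pick 3 [0->3 ok]
  21: obs=x cand={1,3} pick 3 [3->3 ok]
  22: obs=x cand={1,3} pick 3 [3->3 ok]
  23: obs=y cand={0} pick 0 [3->0 ok]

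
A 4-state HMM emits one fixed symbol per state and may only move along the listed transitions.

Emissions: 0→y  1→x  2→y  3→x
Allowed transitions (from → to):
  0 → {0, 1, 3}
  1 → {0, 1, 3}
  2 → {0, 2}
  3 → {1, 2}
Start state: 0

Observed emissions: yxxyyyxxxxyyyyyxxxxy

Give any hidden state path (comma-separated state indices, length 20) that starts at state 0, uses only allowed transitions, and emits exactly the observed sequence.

  [0] y  {0,2}  => 0  start
  [1] x  {1,3}  => 3  0->3 ok
  [2] x  {1,3}  => 1  3->1 ok
  [3] y  {0,2}  => 0  1->0 ok
  [4] y  {0,2}  => 0  0->0 ok
  [5] y  {0,2}  => 0  0->0 ok
  [6] x  {1,3}  => 1  0->1 ok
  [7] x  {1,3}  => 1  1->1 ok
  [8] x  {1,3}  => 3  1->3 ok
  [9] x  {1,3}  => 1  3->1 ok
  [10] y  {0,2}  => 0  1->0 ok
  [11] y  {0,2}  => 0  0->0 ok
  [12] y  {0,2}  => 0  0->0 ok
  [13] y  {0,2}  => 0  0->0 ok
  [14] y  {0,2}  => 0  0->0 ok
  [15] x  {1,3}  => 1  0->1 ok
  [16] x  {1,3}  => 1  1->1 ok
  [17] x  {1,3}  => 1  1->1 ok
  [18] x  {1,3}  => 3  1->3 ok
  [19] y  {0,2}  => 2  3->2 ok

0,3,1,0,0,0,1,1,3,1,0,0,0,0,0,1,1,1,3,2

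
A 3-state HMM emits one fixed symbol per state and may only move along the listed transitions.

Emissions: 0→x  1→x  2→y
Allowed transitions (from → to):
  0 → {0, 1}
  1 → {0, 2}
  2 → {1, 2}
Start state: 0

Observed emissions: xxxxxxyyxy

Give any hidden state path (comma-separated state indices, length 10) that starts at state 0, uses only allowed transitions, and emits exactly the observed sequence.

0,1,0,0,0,1,2,2,1,2

  pos 0: x in {0,1}, choose 0; start
  pos 1: x in {0,1}, choose 1; 0->1 ok
  pos 2: x in {0,1}, choose 0; 1->0 ok
  pos 3: x in {0,1}, choose 0; 0->0 ok
  pos 4: x in {0,1}, choose 0; 0->0 ok
  pos 5: x in {0,1}, choose 1; 0->1 ok
  pos 6: y in {2}, choose 2; 1->2 ok
  pos 7: y in {2}, choose 2; 2->2 ok
  pos 8: x in {0,1}, choose 1; 2->1 ok
  pos 9: y in {2}, choose 2; 1->2 ok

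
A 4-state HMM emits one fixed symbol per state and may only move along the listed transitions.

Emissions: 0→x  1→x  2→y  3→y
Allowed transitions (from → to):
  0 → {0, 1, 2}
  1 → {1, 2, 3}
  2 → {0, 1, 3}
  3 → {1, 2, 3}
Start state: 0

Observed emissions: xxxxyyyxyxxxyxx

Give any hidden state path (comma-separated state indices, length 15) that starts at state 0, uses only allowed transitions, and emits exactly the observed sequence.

0,0,0,0,2,3,2,1,3,1,1,1,2,1,1

  0: obs=x cand={0,1} pick 0 [start]
  1: obs=x cand={0,1} pick 0 [0->0 ok]
  2: obs=x cand={0,1} pick 0 [0->0 ok]
  3: obs=x cand={0,1} pick 0 [0->0 ok]
  4: obs=y cand={2,3} pick 2 [0->2 ok]
  5: obs=y cand={2,3} pick 3 [2->3 ok]
  6: obs=y cand={2,3} pick 2 [3->2 ok]
  7: obs=x cand={0,1} pick 1 [2->1 ok]
  8: obs=y cand={2,3} pick 3 [1->3 ok]
  9: obs=x cand={0,1} pick 1 [3->1 ok]
  10: obs=x cand={0,1} pick 1 [1->1 ok]
  11: obs=x cand={0,1} pick 1 [1->1 ok]
  12: obs=y cand={2,3} pick 2 [1->2 ok]
  13: obs=x cand={0,1} pick 1 [2->1 ok]
  14: obs=x cand={0,1} pick 1 [1->1 ok]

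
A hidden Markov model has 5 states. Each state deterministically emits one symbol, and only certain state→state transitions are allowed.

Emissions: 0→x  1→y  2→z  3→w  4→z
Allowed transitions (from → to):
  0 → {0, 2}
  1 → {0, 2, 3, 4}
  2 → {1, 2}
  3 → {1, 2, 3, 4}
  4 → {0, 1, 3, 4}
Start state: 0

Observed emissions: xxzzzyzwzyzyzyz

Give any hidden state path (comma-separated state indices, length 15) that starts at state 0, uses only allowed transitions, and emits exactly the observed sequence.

  0: obs=x cand={0} pick 0 [start]
  1: obs=x cand={0} pick 0 [0->0 ok]
  2: obs=z cand={2,4} pick 2 [0->2 ok]
  3: obs=z cand={2,4} pick 2 [2->2 ok]
  4: obs=z cand={2,4} pick 2 [2->2 ok]
  5: obs=y cand={1} pick 1 [2->1 ok]
  6: obs=z cand={2,4} pick 4 [1->4 ok]
  7: obs=w cand={3} pick 3 [4->3 ok]
  8: obs=z cand={2,4} pick 2 [3->2 ok]
  9: obs=y cand={1} pick 1 [2->1 ok]
  10: obs=z cand={2,4} pick 4 [1->4 ok]
  11: obs=y cand={1} pick 1 [4->1 ok]
  12: obs=z cand={2,4} pick 2 [1->2 ok]
  13: obs=y cand={1} pick 1 [2->1 ok]
  14: obs=z cand={2,4} pick 4 [1->4 ok]

0,0,2,2,2,1,4,3,2,1,4,1,2,1,4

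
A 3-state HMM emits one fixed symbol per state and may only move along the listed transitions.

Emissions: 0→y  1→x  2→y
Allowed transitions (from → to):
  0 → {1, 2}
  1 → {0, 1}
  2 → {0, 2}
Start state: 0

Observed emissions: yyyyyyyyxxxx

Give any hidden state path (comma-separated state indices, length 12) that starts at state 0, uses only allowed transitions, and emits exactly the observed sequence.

0,2,2,2,2,2,2,0,1,1,1,1

  t0 'y' -> {0,2}, take 0 (start)
  t1 'y' -> {0,2}, take 2 (0->2 ok)
  t2 'y' -> {0,2}, take 2 (2->2 ok)
  t3 'y' -> {0,2}, take 2 (2->2 ok)
  t4 'y' -> {0,2}, take 2 (2->2 ok)
  t5 'y' -> {0,2}, take 2 (2->2 ok)
  t6 'y' -> {0,2}, take 2 (2->2 ok)
  t7 'y' -> {0,2}, take 0 (2->0 ok)
  t8 'x' -> {1}, take 1 (0->1 ok)
  t9 'x' -> {1}, take 1 (1->1 ok)
  t10 'x' -> {1}, take 1 (1->1 ok)
  t11 'x' -> {1}, take 1 (1->1 ok)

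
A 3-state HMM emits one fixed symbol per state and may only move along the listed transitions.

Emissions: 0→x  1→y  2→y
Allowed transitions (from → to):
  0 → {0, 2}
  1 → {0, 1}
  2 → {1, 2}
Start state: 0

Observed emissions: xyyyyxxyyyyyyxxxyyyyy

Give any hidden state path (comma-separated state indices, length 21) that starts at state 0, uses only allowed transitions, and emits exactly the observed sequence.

0,2,1,1,1,0,0,2,2,2,2,1,1,0,0,0,2,2,2,2,1

  0: obs=x cand={0} pick 0 [start]
  1: obs=y cand={1,2} pick 2 [0->2 ok]
  2: obs=y cand={1,2} pick 1 [2->1 ok]
  3: obs=y cand={1,2} pick 1 [1->1 ok]
  4: obs=y cand={1,2} pick 1 [1->1 ok]
  5: obs=x cand={0} pick 0 [1->0 ok]
  6: obs=x cand={0} pick 0 [0->0 ok]
  7: obs=y cand={1,2} pick 2 [0->2 ok]
  8: obs=y cand={1,2} pick 2 [2->2 ok]
  9: obs=y cand={1,2} pick 2 [2->2 ok]
  10: obs=y cand={1,2} pick 2 [2->2 ok]
  11: obs=y cand={1,2} pick 1 [2->1 ok]
  12: obs=y cand={1,2} pick 1 [1->1 ok]
  13: obs=x cand={0} pick 0 [1->0 ok]
  14: obs=x cand={0} pick 0 [0->0 ok]
  15: obs=x cand={0} pick 0 [0->0 ok]
  16: obs=y cand={1,2} pick 2 [0->2 ok]
  17: obs=y cand={1,2} pick 2 [2->2 ok]
  18: obs=y cand={1,2} pick 2 [2->2 ok]
  19: obs=y cand={1,2} pick 2 [2->2 ok]
  20: obs=y cand={1,2} pick 1 [2->1 ok]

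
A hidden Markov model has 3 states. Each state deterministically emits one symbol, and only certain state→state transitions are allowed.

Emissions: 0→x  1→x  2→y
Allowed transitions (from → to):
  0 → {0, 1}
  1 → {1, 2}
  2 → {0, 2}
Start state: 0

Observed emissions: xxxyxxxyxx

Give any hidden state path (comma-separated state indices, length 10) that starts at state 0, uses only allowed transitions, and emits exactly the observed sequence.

  t0 'x' -> {0,1}, take 0 (start)
  t1 'x' -> {0,1}, take 0 (0->0 ok)
  t2 'x' -> {0,1}, take 1 (0->1 ok)
  t3 'y' -> {2}, take 2 (1->2 ok)
  t4 'x' -> {0,1}, take 0 (2->0 ok)
  t5 'x' -> {0,1}, take 1 (0->1 ok)
  t6 'x' -> {0,1}, take 1 (1->1 ok)
  t7 'y' -> {2}, take 2 (1->2 ok)
  t8 'x' -> {0,1}, take 0 (2->0 ok)
  t9 'x' -> {0,1}, take 0 (0->0 ok)

0,0,1,2,0,1,1,2,0,0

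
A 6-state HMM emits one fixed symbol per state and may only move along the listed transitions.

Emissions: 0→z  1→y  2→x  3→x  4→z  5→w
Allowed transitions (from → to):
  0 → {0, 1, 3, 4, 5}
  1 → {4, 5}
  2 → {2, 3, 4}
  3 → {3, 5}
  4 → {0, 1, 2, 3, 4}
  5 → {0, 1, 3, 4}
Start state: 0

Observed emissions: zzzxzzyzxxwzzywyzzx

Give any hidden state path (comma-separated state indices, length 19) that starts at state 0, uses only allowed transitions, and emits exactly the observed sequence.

  t0 'z' -> {0,4}, take 0 (start)
  t1 'z' -> {0,4}, take 4 (0->4 ok)
  t2 'z' -> {0,4}, take 4 (4->4 ok)
  t3 'x' -> {2,3}, take 2 (4->2 ok)
  t4 'z' -> {0,4}, take 4 (2->4 ok)
  t5 'z' -> {0,4}, take 4 (4->4 ok)
  t6 'y' -> {1}, take 1 (4->1 ok)
  t7 'z' -> {0,4}, take 4 (1->4 ok)
  t8 'x' -> {2,3}, take 2 (4->2 ok)
  t9 'x' -> {2,3}, take 3 (2->3 ok)
  t10 'w' -> {5}, take 5 (3->5 ok)
  t11 'z' -> {0,4}, take 4 (5->4 ok)
  t12 'z' -> {0,4}, take 4 (4->4 ok)
  t13 'y' -> {1}, take 1 (4->1 ok)
  t14 'w' -> {5}, take 5 (1->5 ok)
  t15 'y' -> {1}, take 1 (5->1 ok)
  t16 'z' -> {0,4}, take 4 (1->4 ok)
  t17 'z' -> {0,4}, take 0 (4->0 ok)
  t18 'x' -> {2,3}, take 3 (0->3 ok)

0,4,4,2,4,4,1,4,2,3,5,4,4,1,5,1,4,0,3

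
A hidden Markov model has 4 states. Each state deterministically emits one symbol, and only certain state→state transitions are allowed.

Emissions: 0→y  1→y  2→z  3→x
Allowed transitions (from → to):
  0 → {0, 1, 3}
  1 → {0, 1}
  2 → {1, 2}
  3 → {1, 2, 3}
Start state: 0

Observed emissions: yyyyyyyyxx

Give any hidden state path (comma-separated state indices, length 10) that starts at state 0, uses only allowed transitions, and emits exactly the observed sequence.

0,1,0,1,1,1,1,0,3,3

  0: obs=y cand={0,1} pick 0 [start]
  1: obs=y cand={0,1} pick 1 [0->1 ok]
  2: obs=y cand={0,1} pick 0 [1->0 ok]
  3: obs=y cand={0,1} pick 1 [0->1 ok]
  4: obs=y cand={0,1} pick 1 [1->1 ok]
  5: obs=y cand={0,1} pick 1 [1->1 ok]
  6: obs=y cand={0,1} pick 1 [1->1 ok]
  7: obs=y cand={0,1} pick 0 [1->0 ok]
  8: obs=x cand={3} pick 3 [0->3 ok]
  9: obs=x cand={3} pick 3 [3->3 ok]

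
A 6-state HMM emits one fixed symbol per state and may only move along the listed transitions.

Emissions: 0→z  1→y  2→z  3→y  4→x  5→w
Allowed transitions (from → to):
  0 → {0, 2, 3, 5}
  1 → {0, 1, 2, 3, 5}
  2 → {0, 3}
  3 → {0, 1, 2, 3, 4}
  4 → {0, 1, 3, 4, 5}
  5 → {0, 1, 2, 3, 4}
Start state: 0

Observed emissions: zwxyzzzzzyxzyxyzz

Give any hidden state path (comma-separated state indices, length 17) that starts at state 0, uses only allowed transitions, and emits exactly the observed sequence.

0,5,4,1,2,0,2,0,2,3,4,0,3,4,1,2,0

  pos 0: z in {0,2}, choose 0; start
  pos 1: w in {5}, choose 5; 0->5 ok
  pos 2: x in {4}, choose 4; 5->4 ok
  pos 3: y in {1,3}, choose 1; 4->1 ok
  pos 4: z in {0,2}, choose 2; 1->2 ok
  pos 5: z in {0,2}, choose 0; 2->0 ok
  pos 6: z in {0,2}, choose 2; 0->2 ok
  pos 7: z in {0,2}, choose 0; 2->0 ok
  pos 8: z in {0,2}, choose 2; 0->2 ok
  pos 9: y in {1,3}, choose 3; 2->3 ok
  pos 10: x in {4}, choose 4; 3->4 ok
  pos 11: z in {0,2}, choose 0; 4->0 ok
  pos 12: y in {1,3}, choose 3; 0->3 ok
  pos 13: x in {4}, choose 4; 3->4 ok
  pos 14: y in {1,3}, choose 1; 4->1 ok
  pos 15: z in {0,2}, choose 2; 1->2 ok
  pos 16: z in {0,2}, choose 0; 2->0 ok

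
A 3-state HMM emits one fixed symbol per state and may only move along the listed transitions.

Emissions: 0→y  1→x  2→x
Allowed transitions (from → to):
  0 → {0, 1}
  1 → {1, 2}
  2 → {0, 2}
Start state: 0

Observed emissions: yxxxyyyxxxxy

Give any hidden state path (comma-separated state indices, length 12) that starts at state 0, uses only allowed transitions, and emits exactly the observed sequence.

0,1,1,2,0,0,0,1,1,1,2,0

  pos 0: y in {0}, choose 0; start
  pos 1: x in {1,2}, choose 1; 0->1 ok
  pos 2: x in {1,2}, choose 1; 1->1 ok
  pos 3: x in {1,2}, choose 2; 1->2 ok
  pos 4: y in {0}, choose 0; 2->0 ok
  pos 5: y in {0}, choose 0; 0->0 ok
  pos 6: y in {0}, choose 0; 0->0 ok
  pos 7: x in {1,2}, choose 1; 0->1 ok
  pos 8: x in {1,2}, choose 1; 1->1 ok
  pos 9: x in {1,2}, choose 1; 1->1 ok
  pos 10: x in {1,2}, choose 2; 1->2 ok
  pos 11: y in {0}, choose 0; 2->0 ok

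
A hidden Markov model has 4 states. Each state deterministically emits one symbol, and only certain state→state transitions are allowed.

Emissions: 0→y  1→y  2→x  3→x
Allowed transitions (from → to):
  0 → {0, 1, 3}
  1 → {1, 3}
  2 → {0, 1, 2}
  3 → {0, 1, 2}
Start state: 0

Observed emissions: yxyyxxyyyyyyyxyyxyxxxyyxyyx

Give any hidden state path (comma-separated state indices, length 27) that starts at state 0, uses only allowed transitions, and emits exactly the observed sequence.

  0: obs=y cand={0,1} pick 0 [start]
  1: obs=x cand={2,3} pick 3 [0->3 ok]
  2: obs=y cand={0,1} pick 1 [3->1 ok]
  3: obs=y cand={0,1} pick 1 [1->1 ok]
  4: obs=x cand={2,3} pick 3 [1->3 ok]
  5: obs=x cand={2,3} pick 2 [3->2 ok]
  6: obs=y cand={0,1} pick 0 [2->0 ok]
  7: obs=y cand={0,1} pick 1 [0->1 ok]
  8: obs=y cand={0,1} pick 1 [1->1 ok]
  9: obs=y cand={0,1} pick 1 [1->1 ok]
  10: obs=y cand={0,1} pick 1 [1->1 ok]
  11: obs=y cand={0,1} pick 1 [1->1 ok]
  12: obs=y cand={0,1} pick 1 [1->1 ok]
  13: obs=x cand={2,3} pick 3 [1->3 ok]
  14: obs=y cand={0,1} pick 0 [3->0 ok]
  15: obs=y cand={0,1} pick 0 [0->0 ok]
  16: obs=x cand={2,3} pick 3 [0->3 ok]
  17: obs=y cand={0,1} pick 1 [3->1 ok]
  18: obs=x cand={2,3} pick 3 [1->3 ok]
  19: obs=x cand={2,3} pick 2 [3->2 ok]
  20: obs=x cand={2,3} pick 2 [2->2 ok]
  21: obs=y cand={0,1} pick 0 [2->0 ok]
  22: obs=y cand={0,1} pick 1 [0->1 ok]
  23: obs=x cand={2,3} pick 3 [1->3 ok]
  24: obs=y cand={0,1} pick 1 [3->1 ok]
  25: obs=y cand={0,1} pick 1 [1->1 ok]
  26: obs=x cand={2,3} pick 3 [1->3 ok]

0,3,1,1,3,2,0,1,1,1,1,1,1,3,0,0,3,1,3,2,2,0,1,3,1,1,3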